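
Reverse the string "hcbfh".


Input: hcbfh
Reading characters right to left:
  Position 4: 'h'
  Position 3: 'f'
  Position 2: 'b'
  Position 1: 'c'
  Position 0: 'h'
Reversed: hfbch

hfbch


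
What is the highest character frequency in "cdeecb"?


Input: cdeecb
Character counts:
  'b': 1
  'c': 2
  'd': 1
  'e': 2
Maximum frequency: 2

2


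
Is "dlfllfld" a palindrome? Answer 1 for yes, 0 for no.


Input: dlfllfld
Reversed: dlfllfld
  Compare pos 0 ('d') with pos 7 ('d'): match
  Compare pos 1 ('l') with pos 6 ('l'): match
  Compare pos 2 ('f') with pos 5 ('f'): match
  Compare pos 3 ('l') with pos 4 ('l'): match
Result: palindrome

1


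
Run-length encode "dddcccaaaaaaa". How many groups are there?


Input: dddcccaaaaaaa
Scanning for consecutive runs:
  Group 1: 'd' x 3 (positions 0-2)
  Group 2: 'c' x 3 (positions 3-5)
  Group 3: 'a' x 7 (positions 6-12)
Total groups: 3

3


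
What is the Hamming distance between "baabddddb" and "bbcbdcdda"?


Comparing "baabddddb" and "bbcbdcdda" position by position:
  Position 0: 'b' vs 'b' => same
  Position 1: 'a' vs 'b' => differ
  Position 2: 'a' vs 'c' => differ
  Position 3: 'b' vs 'b' => same
  Position 4: 'd' vs 'd' => same
  Position 5: 'd' vs 'c' => differ
  Position 6: 'd' vs 'd' => same
  Position 7: 'd' vs 'd' => same
  Position 8: 'b' vs 'a' => differ
Total differences (Hamming distance): 4

4


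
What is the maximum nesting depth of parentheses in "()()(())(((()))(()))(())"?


Input: "()()(())(((()))(()))(())"
Tracking depth:
  Position 0 '(': depth becomes 1
  Position 1 ')': depth becomes 0
  Position 2 '(': depth becomes 1
  Position 3 ')': depth becomes 0
  Position 4 '(': depth becomes 1
  Position 5 '(': depth becomes 2
  Position 6 ')': depth becomes 1
  Position 7 ')': depth becomes 0
  Position 8 '(': depth becomes 1
  Position 9 '(': depth becomes 2
  Position 10 '(': depth becomes 3
  Position 11 '(': depth becomes 4
  Position 12 ')': depth becomes 3
  Position 13 ')': depth becomes 2
  Position 14 ')': depth becomes 1
  Position 15 '(': depth becomes 2
  Position 16 '(': depth becomes 3
  Position 17 ')': depth becomes 2
  Position 18 ')': depth becomes 1
  Position 19 ')': depth becomes 0
  Position 20 '(': depth becomes 1
  Position 21 '(': depth becomes 2
  Position 22 ')': depth becomes 1
  Position 23 ')': depth becomes 0
Maximum depth reached: 4

4


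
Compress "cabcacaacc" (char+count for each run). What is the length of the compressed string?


Input: cabcacaacc
Runs:
  'c' x 1 => "c1"
  'a' x 1 => "a1"
  'b' x 1 => "b1"
  'c' x 1 => "c1"
  'a' x 1 => "a1"
  'c' x 1 => "c1"
  'a' x 2 => "a2"
  'c' x 2 => "c2"
Compressed: "c1a1b1c1a1c1a2c2"
Compressed length: 16

16


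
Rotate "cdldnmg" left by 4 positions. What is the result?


Input: "cdldnmg", rotate left by 4
First 4 characters: "cdld"
Remaining characters: "nmg"
Concatenate remaining + first: "nmg" + "cdld" = "nmgcdld"

nmgcdld


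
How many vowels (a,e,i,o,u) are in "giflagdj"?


Input: giflagdj
Checking each character:
  'g' at position 0: consonant
  'i' at position 1: vowel (running total: 1)
  'f' at position 2: consonant
  'l' at position 3: consonant
  'a' at position 4: vowel (running total: 2)
  'g' at position 5: consonant
  'd' at position 6: consonant
  'j' at position 7: consonant
Total vowels: 2

2


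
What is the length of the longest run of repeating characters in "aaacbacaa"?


Input: "aaacbacaa"
Scanning for longest run:
  Position 1 ('a'): continues run of 'a', length=2
  Position 2 ('a'): continues run of 'a', length=3
  Position 3 ('c'): new char, reset run to 1
  Position 4 ('b'): new char, reset run to 1
  Position 5 ('a'): new char, reset run to 1
  Position 6 ('c'): new char, reset run to 1
  Position 7 ('a'): new char, reset run to 1
  Position 8 ('a'): continues run of 'a', length=2
Longest run: 'a' with length 3

3


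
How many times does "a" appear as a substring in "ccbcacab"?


Searching for "a" in "ccbcacab"
Scanning each position:
  Position 0: "c" => no
  Position 1: "c" => no
  Position 2: "b" => no
  Position 3: "c" => no
  Position 4: "a" => MATCH
  Position 5: "c" => no
  Position 6: "a" => MATCH
  Position 7: "b" => no
Total occurrences: 2

2


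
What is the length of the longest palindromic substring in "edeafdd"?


Input: "edeafdd"
Checking substrings for palindromes:
  [0:3] "ede" (len 3) => palindrome
  [5:7] "dd" (len 2) => palindrome
Longest palindromic substring: "ede" with length 3

3


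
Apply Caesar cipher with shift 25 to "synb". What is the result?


Caesar cipher: shift "synb" by 25
  's' (pos 18) + 25 = pos 17 = 'r'
  'y' (pos 24) + 25 = pos 23 = 'x'
  'n' (pos 13) + 25 = pos 12 = 'm'
  'b' (pos 1) + 25 = pos 0 = 'a'
Result: rxma

rxma


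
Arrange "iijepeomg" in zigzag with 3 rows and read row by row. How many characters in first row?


Zigzag "iijepeomg" into 3 rows:
Placing characters:
  'i' => row 0
  'i' => row 1
  'j' => row 2
  'e' => row 1
  'p' => row 0
  'e' => row 1
  'o' => row 2
  'm' => row 1
  'g' => row 0
Rows:
  Row 0: "ipg"
  Row 1: "ieem"
  Row 2: "jo"
First row length: 3

3


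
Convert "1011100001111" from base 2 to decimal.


Input: "1011100001111" in base 2
Positional expansion:
  Digit '1' (value 1) x 2^12 = 4096
  Digit '0' (value 0) x 2^11 = 0
  Digit '1' (value 1) x 2^10 = 1024
  Digit '1' (value 1) x 2^9 = 512
  Digit '1' (value 1) x 2^8 = 256
  Digit '0' (value 0) x 2^7 = 0
  Digit '0' (value 0) x 2^6 = 0
  Digit '0' (value 0) x 2^5 = 0
  Digit '0' (value 0) x 2^4 = 0
  Digit '1' (value 1) x 2^3 = 8
  Digit '1' (value 1) x 2^2 = 4
  Digit '1' (value 1) x 2^1 = 2
  Digit '1' (value 1) x 2^0 = 1
Sum = 5903

5903


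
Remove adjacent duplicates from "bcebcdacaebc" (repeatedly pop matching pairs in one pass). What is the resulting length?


Input: bcebcdacaebc
Stack-based adjacent duplicate removal:
  Read 'b': push. Stack: b
  Read 'c': push. Stack: bc
  Read 'e': push. Stack: bce
  Read 'b': push. Stack: bceb
  Read 'c': push. Stack: bcebc
  Read 'd': push. Stack: bcebcd
  Read 'a': push. Stack: bcebcda
  Read 'c': push. Stack: bcebcdac
  Read 'a': push. Stack: bcebcdaca
  Read 'e': push. Stack: bcebcdacae
  Read 'b': push. Stack: bcebcdacaeb
  Read 'c': push. Stack: bcebcdacaebc
Final stack: "bcebcdacaebc" (length 12)

12


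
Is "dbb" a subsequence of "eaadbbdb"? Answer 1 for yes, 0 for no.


Check if "dbb" is a subsequence of "eaadbbdb"
Greedy scan:
  Position 0 ('e'): no match needed
  Position 1 ('a'): no match needed
  Position 2 ('a'): no match needed
  Position 3 ('d'): matches sub[0] = 'd'
  Position 4 ('b'): matches sub[1] = 'b'
  Position 5 ('b'): matches sub[2] = 'b'
  Position 6 ('d'): no match needed
  Position 7 ('b'): no match needed
All 3 characters matched => is a subsequence

1


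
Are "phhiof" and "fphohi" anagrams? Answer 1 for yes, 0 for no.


Strings: "phhiof", "fphohi"
Sorted first:  fhhiop
Sorted second: fhhiop
Sorted forms match => anagrams

1


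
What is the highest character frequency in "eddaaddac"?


Input: eddaaddac
Character counts:
  'a': 3
  'c': 1
  'd': 4
  'e': 1
Maximum frequency: 4

4


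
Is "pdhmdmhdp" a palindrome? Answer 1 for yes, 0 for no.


Input: pdhmdmhdp
Reversed: pdhmdmhdp
  Compare pos 0 ('p') with pos 8 ('p'): match
  Compare pos 1 ('d') with pos 7 ('d'): match
  Compare pos 2 ('h') with pos 6 ('h'): match
  Compare pos 3 ('m') with pos 5 ('m'): match
Result: palindrome

1


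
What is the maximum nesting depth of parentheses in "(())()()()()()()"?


Input: "(())()()()()()()"
Tracking depth:
  Position 0 '(': depth becomes 1
  Position 1 '(': depth becomes 2
  Position 2 ')': depth becomes 1
  Position 3 ')': depth becomes 0
  Position 4 '(': depth becomes 1
  Position 5 ')': depth becomes 0
  Position 6 '(': depth becomes 1
  Position 7 ')': depth becomes 0
  Position 8 '(': depth becomes 1
  Position 9 ')': depth becomes 0
  Position 10 '(': depth becomes 1
  Position 11 ')': depth becomes 0
  Position 12 '(': depth becomes 1
  Position 13 ')': depth becomes 0
  Position 14 '(': depth becomes 1
  Position 15 ')': depth becomes 0
Maximum depth reached: 2

2


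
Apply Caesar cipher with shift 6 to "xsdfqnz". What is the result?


Caesar cipher: shift "xsdfqnz" by 6
  'x' (pos 23) + 6 = pos 3 = 'd'
  's' (pos 18) + 6 = pos 24 = 'y'
  'd' (pos 3) + 6 = pos 9 = 'j'
  'f' (pos 5) + 6 = pos 11 = 'l'
  'q' (pos 16) + 6 = pos 22 = 'w'
  'n' (pos 13) + 6 = pos 19 = 't'
  'z' (pos 25) + 6 = pos 5 = 'f'
Result: dyjlwtf

dyjlwtf


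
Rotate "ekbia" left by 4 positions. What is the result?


Input: "ekbia", rotate left by 4
First 4 characters: "ekbi"
Remaining characters: "a"
Concatenate remaining + first: "a" + "ekbi" = "aekbi"

aekbi


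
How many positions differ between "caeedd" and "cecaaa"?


Comparing "caeedd" and "cecaaa" position by position:
  Position 0: 'c' vs 'c' => same
  Position 1: 'a' vs 'e' => DIFFER
  Position 2: 'e' vs 'c' => DIFFER
  Position 3: 'e' vs 'a' => DIFFER
  Position 4: 'd' vs 'a' => DIFFER
  Position 5: 'd' vs 'a' => DIFFER
Positions that differ: 5

5


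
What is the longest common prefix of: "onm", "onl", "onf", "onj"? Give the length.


Words: onm, onl, onf, onj
  Position 0: all 'o' => match
  Position 1: all 'n' => match
  Position 2: ('m', 'l', 'f', 'j') => mismatch, stop
LCP = "on" (length 2)

2


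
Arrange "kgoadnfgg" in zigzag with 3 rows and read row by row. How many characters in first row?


Zigzag "kgoadnfgg" into 3 rows:
Placing characters:
  'k' => row 0
  'g' => row 1
  'o' => row 2
  'a' => row 1
  'd' => row 0
  'n' => row 1
  'f' => row 2
  'g' => row 1
  'g' => row 0
Rows:
  Row 0: "kdg"
  Row 1: "gang"
  Row 2: "of"
First row length: 3

3


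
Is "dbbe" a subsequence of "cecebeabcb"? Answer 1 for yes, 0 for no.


Check if "dbbe" is a subsequence of "cecebeabcb"
Greedy scan:
  Position 0 ('c'): no match needed
  Position 1 ('e'): no match needed
  Position 2 ('c'): no match needed
  Position 3 ('e'): no match needed
  Position 4 ('b'): no match needed
  Position 5 ('e'): no match needed
  Position 6 ('a'): no match needed
  Position 7 ('b'): no match needed
  Position 8 ('c'): no match needed
  Position 9 ('b'): no match needed
Only matched 0/4 characters => not a subsequence

0


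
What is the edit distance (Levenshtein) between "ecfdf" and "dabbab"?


Computing edit distance: "ecfdf" -> "dabbab"
DP table:
           d    a    b    b    a    b
      0    1    2    3    4    5    6
  e   1    1    2    3    4    5    6
  c   2    2    2    3    4    5    6
  f   3    3    3    3    4    5    6
  d   4    3    4    4    4    5    6
  f   5    4    4    5    5    5    6
Edit distance = dp[5][6] = 6

6


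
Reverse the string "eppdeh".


Input: eppdeh
Reading characters right to left:
  Position 5: 'h'
  Position 4: 'e'
  Position 3: 'd'
  Position 2: 'p'
  Position 1: 'p'
  Position 0: 'e'
Reversed: hedppe

hedppe


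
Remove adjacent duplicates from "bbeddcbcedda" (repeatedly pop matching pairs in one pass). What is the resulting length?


Input: bbeddcbcedda
Stack-based adjacent duplicate removal:
  Read 'b': push. Stack: b
  Read 'b': matches stack top 'b' => pop. Stack: (empty)
  Read 'e': push. Stack: e
  Read 'd': push. Stack: ed
  Read 'd': matches stack top 'd' => pop. Stack: e
  Read 'c': push. Stack: ec
  Read 'b': push. Stack: ecb
  Read 'c': push. Stack: ecbc
  Read 'e': push. Stack: ecbce
  Read 'd': push. Stack: ecbced
  Read 'd': matches stack top 'd' => pop. Stack: ecbce
  Read 'a': push. Stack: ecbcea
Final stack: "ecbcea" (length 6)

6


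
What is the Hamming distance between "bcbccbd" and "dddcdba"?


Comparing "bcbccbd" and "dddcdba" position by position:
  Position 0: 'b' vs 'd' => differ
  Position 1: 'c' vs 'd' => differ
  Position 2: 'b' vs 'd' => differ
  Position 3: 'c' vs 'c' => same
  Position 4: 'c' vs 'd' => differ
  Position 5: 'b' vs 'b' => same
  Position 6: 'd' vs 'a' => differ
Total differences (Hamming distance): 5

5


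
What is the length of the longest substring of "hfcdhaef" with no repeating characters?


Input: "hfcdhaef"
Sliding window (track last position of each char):
  Position 0 ('h'): window [0,0] length 1 -- new best
  Position 1 ('f'): window [0,1] length 2 -- new best
  Position 2 ('c'): window [0,2] length 3 -- new best
  Position 3 ('d'): window [0,3] length 4 -- new best
  Position 4 ('h'): repeat (last at 0), move window start to 1
  Position 4 ('h'): window [1,4] length 4
  Position 5 ('a'): window [1,5] length 5 -- new best
  Position 6 ('e'): window [1,6] length 6 -- new best
  Position 7 ('f'): repeat (last at 1), move window start to 2
  Position 7 ('f'): window [2,7] length 6
Longest substring with no repeats: "fcdhae" with length 6

6


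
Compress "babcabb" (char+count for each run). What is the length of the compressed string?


Input: babcabb
Runs:
  'b' x 1 => "b1"
  'a' x 1 => "a1"
  'b' x 1 => "b1"
  'c' x 1 => "c1"
  'a' x 1 => "a1"
  'b' x 2 => "b2"
Compressed: "b1a1b1c1a1b2"
Compressed length: 12

12


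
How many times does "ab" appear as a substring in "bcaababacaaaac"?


Searching for "ab" in "bcaababacaaaac"
Scanning each position:
  Position 0: "bc" => no
  Position 1: "ca" => no
  Position 2: "aa" => no
  Position 3: "ab" => MATCH
  Position 4: "ba" => no
  Position 5: "ab" => MATCH
  Position 6: "ba" => no
  Position 7: "ac" => no
  Position 8: "ca" => no
  Position 9: "aa" => no
  Position 10: "aa" => no
  Position 11: "aa" => no
  Position 12: "ac" => no
Total occurrences: 2

2


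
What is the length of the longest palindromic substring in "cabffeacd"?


Input: "cabffeacd"
Checking substrings for palindromes:
  [3:5] "ff" (len 2) => palindrome
Longest palindromic substring: "ff" with length 2

2


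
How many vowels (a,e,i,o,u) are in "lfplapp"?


Input: lfplapp
Checking each character:
  'l' at position 0: consonant
  'f' at position 1: consonant
  'p' at position 2: consonant
  'l' at position 3: consonant
  'a' at position 4: vowel (running total: 1)
  'p' at position 5: consonant
  'p' at position 6: consonant
Total vowels: 1

1


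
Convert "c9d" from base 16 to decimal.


Input: "c9d" in base 16
Positional expansion:
  Digit 'c' (value 12) x 16^2 = 3072
  Digit '9' (value 9) x 16^1 = 144
  Digit 'd' (value 13) x 16^0 = 13
Sum = 3229

3229


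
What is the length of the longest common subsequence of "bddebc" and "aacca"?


LCS of "bddebc" and "aacca"
DP table:
           a    a    c    c    a
      0    0    0    0    0    0
  b   0    0    0    0    0    0
  d   0    0    0    0    0    0
  d   0    0    0    0    0    0
  e   0    0    0    0    0    0
  b   0    0    0    0    0    0
  c   0    0    0    1    1    1
LCS length = dp[6][5] = 1

1


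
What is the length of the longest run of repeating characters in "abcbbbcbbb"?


Input: "abcbbbcbbb"
Scanning for longest run:
  Position 1 ('b'): new char, reset run to 1
  Position 2 ('c'): new char, reset run to 1
  Position 3 ('b'): new char, reset run to 1
  Position 4 ('b'): continues run of 'b', length=2
  Position 5 ('b'): continues run of 'b', length=3
  Position 6 ('c'): new char, reset run to 1
  Position 7 ('b'): new char, reset run to 1
  Position 8 ('b'): continues run of 'b', length=2
  Position 9 ('b'): continues run of 'b', length=3
Longest run: 'b' with length 3

3


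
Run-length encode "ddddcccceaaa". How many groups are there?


Input: ddddcccceaaa
Scanning for consecutive runs:
  Group 1: 'd' x 4 (positions 0-3)
  Group 2: 'c' x 4 (positions 4-7)
  Group 3: 'e' x 1 (positions 8-8)
  Group 4: 'a' x 3 (positions 9-11)
Total groups: 4

4


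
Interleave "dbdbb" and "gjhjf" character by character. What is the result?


Interleaving "dbdbb" and "gjhjf":
  Position 0: 'd' from first, 'g' from second => "dg"
  Position 1: 'b' from first, 'j' from second => "bj"
  Position 2: 'd' from first, 'h' from second => "dh"
  Position 3: 'b' from first, 'j' from second => "bj"
  Position 4: 'b' from first, 'f' from second => "bf"
Result: dgbjdhbjbf

dgbjdhbjbf


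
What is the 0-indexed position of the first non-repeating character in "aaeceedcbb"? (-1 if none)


Input: aaeceedcbb
Character frequencies:
  'a': 2
  'b': 2
  'c': 2
  'd': 1
  'e': 3
Scanning left to right for freq == 1:
  Position 0 ('a'): freq=2, skip
  Position 1 ('a'): freq=2, skip
  Position 2 ('e'): freq=3, skip
  Position 3 ('c'): freq=2, skip
  Position 4 ('e'): freq=3, skip
  Position 5 ('e'): freq=3, skip
  Position 6 ('d'): unique! => answer = 6

6


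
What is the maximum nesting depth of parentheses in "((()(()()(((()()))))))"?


Input: "((()(()()(((()()))))))"
Tracking depth:
  Position 0 '(': depth becomes 1
  Position 1 '(': depth becomes 2
  Position 2 '(': depth becomes 3
  Position 3 ')': depth becomes 2
  Position 4 '(': depth becomes 3
  Position 5 '(': depth becomes 4
  Position 6 ')': depth becomes 3
  Position 7 '(': depth becomes 4
  Position 8 ')': depth becomes 3
  Position 9 '(': depth becomes 4
  Position 10 '(': depth becomes 5
  Position 11 '(': depth becomes 6
  Position 12 '(': depth becomes 7
  Position 13 ')': depth becomes 6
  Position 14 '(': depth becomes 7
  Position 15 ')': depth becomes 6
  Position 16 ')': depth becomes 5
  Position 17 ')': depth becomes 4
  Position 18 ')': depth becomes 3
  Position 19 ')': depth becomes 2
  Position 20 ')': depth becomes 1
  Position 21 ')': depth becomes 0
Maximum depth reached: 7

7


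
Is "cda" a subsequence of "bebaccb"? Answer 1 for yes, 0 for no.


Check if "cda" is a subsequence of "bebaccb"
Greedy scan:
  Position 0 ('b'): no match needed
  Position 1 ('e'): no match needed
  Position 2 ('b'): no match needed
  Position 3 ('a'): no match needed
  Position 4 ('c'): matches sub[0] = 'c'
  Position 5 ('c'): no match needed
  Position 6 ('b'): no match needed
Only matched 1/3 characters => not a subsequence

0


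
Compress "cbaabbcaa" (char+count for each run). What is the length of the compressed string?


Input: cbaabbcaa
Runs:
  'c' x 1 => "c1"
  'b' x 1 => "b1"
  'a' x 2 => "a2"
  'b' x 2 => "b2"
  'c' x 1 => "c1"
  'a' x 2 => "a2"
Compressed: "c1b1a2b2c1a2"
Compressed length: 12

12


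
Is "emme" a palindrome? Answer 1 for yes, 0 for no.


Input: emme
Reversed: emme
  Compare pos 0 ('e') with pos 3 ('e'): match
  Compare pos 1 ('m') with pos 2 ('m'): match
Result: palindrome

1


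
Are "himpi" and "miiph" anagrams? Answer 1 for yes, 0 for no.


Strings: "himpi", "miiph"
Sorted first:  hiimp
Sorted second: hiimp
Sorted forms match => anagrams

1


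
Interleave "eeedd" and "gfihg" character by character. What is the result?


Interleaving "eeedd" and "gfihg":
  Position 0: 'e' from first, 'g' from second => "eg"
  Position 1: 'e' from first, 'f' from second => "ef"
  Position 2: 'e' from first, 'i' from second => "ei"
  Position 3: 'd' from first, 'h' from second => "dh"
  Position 4: 'd' from first, 'g' from second => "dg"
Result: egefeidhdg

egefeidhdg


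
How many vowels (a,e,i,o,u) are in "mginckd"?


Input: mginckd
Checking each character:
  'm' at position 0: consonant
  'g' at position 1: consonant
  'i' at position 2: vowel (running total: 1)
  'n' at position 3: consonant
  'c' at position 4: consonant
  'k' at position 5: consonant
  'd' at position 6: consonant
Total vowels: 1

1


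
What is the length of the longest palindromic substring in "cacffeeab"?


Input: "cacffeeab"
Checking substrings for palindromes:
  [0:3] "cac" (len 3) => palindrome
  [3:5] "ff" (len 2) => palindrome
  [5:7] "ee" (len 2) => palindrome
Longest palindromic substring: "cac" with length 3

3


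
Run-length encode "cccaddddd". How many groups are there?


Input: cccaddddd
Scanning for consecutive runs:
  Group 1: 'c' x 3 (positions 0-2)
  Group 2: 'a' x 1 (positions 3-3)
  Group 3: 'd' x 5 (positions 4-8)
Total groups: 3

3


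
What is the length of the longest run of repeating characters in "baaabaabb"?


Input: "baaabaabb"
Scanning for longest run:
  Position 1 ('a'): new char, reset run to 1
  Position 2 ('a'): continues run of 'a', length=2
  Position 3 ('a'): continues run of 'a', length=3
  Position 4 ('b'): new char, reset run to 1
  Position 5 ('a'): new char, reset run to 1
  Position 6 ('a'): continues run of 'a', length=2
  Position 7 ('b'): new char, reset run to 1
  Position 8 ('b'): continues run of 'b', length=2
Longest run: 'a' with length 3

3


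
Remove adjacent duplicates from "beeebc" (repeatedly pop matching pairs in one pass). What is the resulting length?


Input: beeebc
Stack-based adjacent duplicate removal:
  Read 'b': push. Stack: b
  Read 'e': push. Stack: be
  Read 'e': matches stack top 'e' => pop. Stack: b
  Read 'e': push. Stack: be
  Read 'b': push. Stack: beb
  Read 'c': push. Stack: bebc
Final stack: "bebc" (length 4)

4


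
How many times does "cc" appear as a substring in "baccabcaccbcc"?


Searching for "cc" in "baccabcaccbcc"
Scanning each position:
  Position 0: "ba" => no
  Position 1: "ac" => no
  Position 2: "cc" => MATCH
  Position 3: "ca" => no
  Position 4: "ab" => no
  Position 5: "bc" => no
  Position 6: "ca" => no
  Position 7: "ac" => no
  Position 8: "cc" => MATCH
  Position 9: "cb" => no
  Position 10: "bc" => no
  Position 11: "cc" => MATCH
Total occurrences: 3

3


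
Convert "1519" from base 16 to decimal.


Input: "1519" in base 16
Positional expansion:
  Digit '1' (value 1) x 16^3 = 4096
  Digit '5' (value 5) x 16^2 = 1280
  Digit '1' (value 1) x 16^1 = 16
  Digit '9' (value 9) x 16^0 = 9
Sum = 5401

5401


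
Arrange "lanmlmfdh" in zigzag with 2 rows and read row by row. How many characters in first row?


Zigzag "lanmlmfdh" into 2 rows:
Placing characters:
  'l' => row 0
  'a' => row 1
  'n' => row 0
  'm' => row 1
  'l' => row 0
  'm' => row 1
  'f' => row 0
  'd' => row 1
  'h' => row 0
Rows:
  Row 0: "lnlfh"
  Row 1: "ammd"
First row length: 5

5


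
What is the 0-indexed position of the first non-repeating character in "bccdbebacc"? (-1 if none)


Input: bccdbebacc
Character frequencies:
  'a': 1
  'b': 3
  'c': 4
  'd': 1
  'e': 1
Scanning left to right for freq == 1:
  Position 0 ('b'): freq=3, skip
  Position 1 ('c'): freq=4, skip
  Position 2 ('c'): freq=4, skip
  Position 3 ('d'): unique! => answer = 3

3


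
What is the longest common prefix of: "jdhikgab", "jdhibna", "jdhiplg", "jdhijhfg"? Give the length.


Words: jdhikgab, jdhibna, jdhiplg, jdhijhfg
  Position 0: all 'j' => match
  Position 1: all 'd' => match
  Position 2: all 'h' => match
  Position 3: all 'i' => match
  Position 4: ('k', 'b', 'p', 'j') => mismatch, stop
LCP = "jdhi" (length 4)

4


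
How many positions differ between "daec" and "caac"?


Comparing "daec" and "caac" position by position:
  Position 0: 'd' vs 'c' => DIFFER
  Position 1: 'a' vs 'a' => same
  Position 2: 'e' vs 'a' => DIFFER
  Position 3: 'c' vs 'c' => same
Positions that differ: 2

2


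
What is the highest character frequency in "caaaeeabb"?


Input: caaaeeabb
Character counts:
  'a': 4
  'b': 2
  'c': 1
  'e': 2
Maximum frequency: 4

4


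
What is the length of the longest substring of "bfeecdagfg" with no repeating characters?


Input: "bfeecdagfg"
Sliding window (track last position of each char):
  Position 0 ('b'): window [0,0] length 1 -- new best
  Position 1 ('f'): window [0,1] length 2 -- new best
  Position 2 ('e'): window [0,2] length 3 -- new best
  Position 3 ('e'): repeat (last at 2), move window start to 3
  Position 3 ('e'): window [3,3] length 1
  Position 4 ('c'): window [3,4] length 2
  Position 5 ('d'): window [3,5] length 3
  Position 6 ('a'): window [3,6] length 4 -- new best
  Position 7 ('g'): window [3,7] length 5 -- new best
  Position 8 ('f'): window [3,8] length 6 -- new best
  Position 9 ('g'): repeat (last at 7), move window start to 8
  Position 9 ('g'): window [8,9] length 2
Longest substring with no repeats: "ecdagf" with length 6

6


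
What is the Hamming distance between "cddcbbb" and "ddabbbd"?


Comparing "cddcbbb" and "ddabbbd" position by position:
  Position 0: 'c' vs 'd' => differ
  Position 1: 'd' vs 'd' => same
  Position 2: 'd' vs 'a' => differ
  Position 3: 'c' vs 'b' => differ
  Position 4: 'b' vs 'b' => same
  Position 5: 'b' vs 'b' => same
  Position 6: 'b' vs 'd' => differ
Total differences (Hamming distance): 4

4


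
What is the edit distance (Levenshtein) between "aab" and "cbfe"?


Computing edit distance: "aab" -> "cbfe"
DP table:
           c    b    f    e
      0    1    2    3    4
  a   1    1    2    3    4
  a   2    2    2    3    4
  b   3    3    2    3    4
Edit distance = dp[3][4] = 4

4


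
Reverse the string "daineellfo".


Input: daineellfo
Reading characters right to left:
  Position 9: 'o'
  Position 8: 'f'
  Position 7: 'l'
  Position 6: 'l'
  Position 5: 'e'
  Position 4: 'e'
  Position 3: 'n'
  Position 2: 'i'
  Position 1: 'a'
  Position 0: 'd'
Reversed: oflleeniad

oflleeniad


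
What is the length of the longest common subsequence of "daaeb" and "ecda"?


LCS of "daaeb" and "ecda"
DP table:
           e    c    d    a
      0    0    0    0    0
  d   0    0    0    1    1
  a   0    0    0    1    2
  a   0    0    0    1    2
  e   0    1    1    1    2
  b   0    1    1    1    2
LCS length = dp[5][4] = 2

2


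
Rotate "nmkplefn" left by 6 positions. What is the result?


Input: "nmkplefn", rotate left by 6
First 6 characters: "nmkple"
Remaining characters: "fn"
Concatenate remaining + first: "fn" + "nmkple" = "fnnmkple"

fnnmkple


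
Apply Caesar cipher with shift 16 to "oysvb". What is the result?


Caesar cipher: shift "oysvb" by 16
  'o' (pos 14) + 16 = pos 4 = 'e'
  'y' (pos 24) + 16 = pos 14 = 'o'
  's' (pos 18) + 16 = pos 8 = 'i'
  'v' (pos 21) + 16 = pos 11 = 'l'
  'b' (pos 1) + 16 = pos 17 = 'r'
Result: eoilr

eoilr


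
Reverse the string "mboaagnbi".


Input: mboaagnbi
Reading characters right to left:
  Position 8: 'i'
  Position 7: 'b'
  Position 6: 'n'
  Position 5: 'g'
  Position 4: 'a'
  Position 3: 'a'
  Position 2: 'o'
  Position 1: 'b'
  Position 0: 'm'
Reversed: ibngaaobm

ibngaaobm


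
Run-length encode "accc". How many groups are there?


Input: accc
Scanning for consecutive runs:
  Group 1: 'a' x 1 (positions 0-0)
  Group 2: 'c' x 3 (positions 1-3)
Total groups: 2

2


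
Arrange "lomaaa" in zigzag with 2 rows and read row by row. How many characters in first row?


Zigzag "lomaaa" into 2 rows:
Placing characters:
  'l' => row 0
  'o' => row 1
  'm' => row 0
  'a' => row 1
  'a' => row 0
  'a' => row 1
Rows:
  Row 0: "lma"
  Row 1: "oaa"
First row length: 3

3


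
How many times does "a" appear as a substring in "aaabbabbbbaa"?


Searching for "a" in "aaabbabbbbaa"
Scanning each position:
  Position 0: "a" => MATCH
  Position 1: "a" => MATCH
  Position 2: "a" => MATCH
  Position 3: "b" => no
  Position 4: "b" => no
  Position 5: "a" => MATCH
  Position 6: "b" => no
  Position 7: "b" => no
  Position 8: "b" => no
  Position 9: "b" => no
  Position 10: "a" => MATCH
  Position 11: "a" => MATCH
Total occurrences: 6

6


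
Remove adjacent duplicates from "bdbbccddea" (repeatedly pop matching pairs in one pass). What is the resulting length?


Input: bdbbccddea
Stack-based adjacent duplicate removal:
  Read 'b': push. Stack: b
  Read 'd': push. Stack: bd
  Read 'b': push. Stack: bdb
  Read 'b': matches stack top 'b' => pop. Stack: bd
  Read 'c': push. Stack: bdc
  Read 'c': matches stack top 'c' => pop. Stack: bd
  Read 'd': matches stack top 'd' => pop. Stack: b
  Read 'd': push. Stack: bd
  Read 'e': push. Stack: bde
  Read 'a': push. Stack: bdea
Final stack: "bdea" (length 4)

4


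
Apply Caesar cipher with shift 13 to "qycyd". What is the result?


Caesar cipher: shift "qycyd" by 13
  'q' (pos 16) + 13 = pos 3 = 'd'
  'y' (pos 24) + 13 = pos 11 = 'l'
  'c' (pos 2) + 13 = pos 15 = 'p'
  'y' (pos 24) + 13 = pos 11 = 'l'
  'd' (pos 3) + 13 = pos 16 = 'q'
Result: dlplq

dlplq


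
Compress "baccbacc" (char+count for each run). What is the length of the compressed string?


Input: baccbacc
Runs:
  'b' x 1 => "b1"
  'a' x 1 => "a1"
  'c' x 2 => "c2"
  'b' x 1 => "b1"
  'a' x 1 => "a1"
  'c' x 2 => "c2"
Compressed: "b1a1c2b1a1c2"
Compressed length: 12

12


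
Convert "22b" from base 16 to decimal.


Input: "22b" in base 16
Positional expansion:
  Digit '2' (value 2) x 16^2 = 512
  Digit '2' (value 2) x 16^1 = 32
  Digit 'b' (value 11) x 16^0 = 11
Sum = 555

555


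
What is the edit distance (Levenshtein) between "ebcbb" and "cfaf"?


Computing edit distance: "ebcbb" -> "cfaf"
DP table:
           c    f    a    f
      0    1    2    3    4
  e   1    1    2    3    4
  b   2    2    2    3    4
  c   3    2    3    3    4
  b   4    3    3    4    4
  b   5    4    4    4    5
Edit distance = dp[5][4] = 5

5


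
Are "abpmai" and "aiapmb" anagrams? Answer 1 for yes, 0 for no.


Strings: "abpmai", "aiapmb"
Sorted first:  aabimp
Sorted second: aabimp
Sorted forms match => anagrams

1


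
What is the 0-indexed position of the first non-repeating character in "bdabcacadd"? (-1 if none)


Input: bdabcacadd
Character frequencies:
  'a': 3
  'b': 2
  'c': 2
  'd': 3
Scanning left to right for freq == 1:
  Position 0 ('b'): freq=2, skip
  Position 1 ('d'): freq=3, skip
  Position 2 ('a'): freq=3, skip
  Position 3 ('b'): freq=2, skip
  Position 4 ('c'): freq=2, skip
  Position 5 ('a'): freq=3, skip
  Position 6 ('c'): freq=2, skip
  Position 7 ('a'): freq=3, skip
  Position 8 ('d'): freq=3, skip
  Position 9 ('d'): freq=3, skip
  No unique character found => answer = -1

-1


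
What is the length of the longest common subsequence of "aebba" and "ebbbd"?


LCS of "aebba" and "ebbbd"
DP table:
           e    b    b    b    d
      0    0    0    0    0    0
  a   0    0    0    0    0    0
  e   0    1    1    1    1    1
  b   0    1    2    2    2    2
  b   0    1    2    3    3    3
  a   0    1    2    3    3    3
LCS length = dp[5][5] = 3

3


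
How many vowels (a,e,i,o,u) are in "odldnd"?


Input: odldnd
Checking each character:
  'o' at position 0: vowel (running total: 1)
  'd' at position 1: consonant
  'l' at position 2: consonant
  'd' at position 3: consonant
  'n' at position 4: consonant
  'd' at position 5: consonant
Total vowels: 1

1


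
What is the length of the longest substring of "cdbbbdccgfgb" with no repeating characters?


Input: "cdbbbdccgfgb"
Sliding window (track last position of each char):
  Position 0 ('c'): window [0,0] length 1 -- new best
  Position 1 ('d'): window [0,1] length 2 -- new best
  Position 2 ('b'): window [0,2] length 3 -- new best
  Position 3 ('b'): repeat (last at 2), move window start to 3
  Position 3 ('b'): window [3,3] length 1
  Position 4 ('b'): repeat (last at 3), move window start to 4
  Position 4 ('b'): window [4,4] length 1
  Position 5 ('d'): window [4,5] length 2
  Position 6 ('c'): window [4,6] length 3
  Position 7 ('c'): repeat (last at 6), move window start to 7
  Position 7 ('c'): window [7,7] length 1
  Position 8 ('g'): window [7,8] length 2
  Position 9 ('f'): window [7,9] length 3
  Position 10 ('g'): repeat (last at 8), move window start to 9
  Position 10 ('g'): window [9,10] length 2
  Position 11 ('b'): window [9,11] length 3
Longest substring with no repeats: "cdb" with length 3

3


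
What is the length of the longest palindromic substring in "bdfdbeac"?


Input: "bdfdbeac"
Checking substrings for palindromes:
  [0:5] "bdfdb" (len 5) => palindrome
  [1:4] "dfd" (len 3) => palindrome
Longest palindromic substring: "bdfdb" with length 5

5


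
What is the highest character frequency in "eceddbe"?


Input: eceddbe
Character counts:
  'b': 1
  'c': 1
  'd': 2
  'e': 3
Maximum frequency: 3

3


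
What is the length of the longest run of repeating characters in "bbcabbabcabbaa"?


Input: "bbcabbabcabbaa"
Scanning for longest run:
  Position 1 ('b'): continues run of 'b', length=2
  Position 2 ('c'): new char, reset run to 1
  Position 3 ('a'): new char, reset run to 1
  Position 4 ('b'): new char, reset run to 1
  Position 5 ('b'): continues run of 'b', length=2
  Position 6 ('a'): new char, reset run to 1
  Position 7 ('b'): new char, reset run to 1
  Position 8 ('c'): new char, reset run to 1
  Position 9 ('a'): new char, reset run to 1
  Position 10 ('b'): new char, reset run to 1
  Position 11 ('b'): continues run of 'b', length=2
  Position 12 ('a'): new char, reset run to 1
  Position 13 ('a'): continues run of 'a', length=2
Longest run: 'b' with length 2

2


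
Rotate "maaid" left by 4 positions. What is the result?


Input: "maaid", rotate left by 4
First 4 characters: "maai"
Remaining characters: "d"
Concatenate remaining + first: "d" + "maai" = "dmaai"

dmaai


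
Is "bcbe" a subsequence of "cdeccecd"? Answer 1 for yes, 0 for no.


Check if "bcbe" is a subsequence of "cdeccecd"
Greedy scan:
  Position 0 ('c'): no match needed
  Position 1 ('d'): no match needed
  Position 2 ('e'): no match needed
  Position 3 ('c'): no match needed
  Position 4 ('c'): no match needed
  Position 5 ('e'): no match needed
  Position 6 ('c'): no match needed
  Position 7 ('d'): no match needed
Only matched 0/4 characters => not a subsequence

0


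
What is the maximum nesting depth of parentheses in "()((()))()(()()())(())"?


Input: "()((()))()(()()())(())"
Tracking depth:
  Position 0 '(': depth becomes 1
  Position 1 ')': depth becomes 0
  Position 2 '(': depth becomes 1
  Position 3 '(': depth becomes 2
  Position 4 '(': depth becomes 3
  Position 5 ')': depth becomes 2
  Position 6 ')': depth becomes 1
  Position 7 ')': depth becomes 0
  Position 8 '(': depth becomes 1
  Position 9 ')': depth becomes 0
  Position 10 '(': depth becomes 1
  Position 11 '(': depth becomes 2
  Position 12 ')': depth becomes 1
  Position 13 '(': depth becomes 2
  Position 14 ')': depth becomes 1
  Position 15 '(': depth becomes 2
  Position 16 ')': depth becomes 1
  Position 17 ')': depth becomes 0
  Position 18 '(': depth becomes 1
  Position 19 '(': depth becomes 2
  Position 20 ')': depth becomes 1
  Position 21 ')': depth becomes 0
Maximum depth reached: 3

3


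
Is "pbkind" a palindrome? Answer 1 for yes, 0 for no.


Input: pbkind
Reversed: dnikbp
  Compare pos 0 ('p') with pos 5 ('d'): MISMATCH
  Compare pos 1 ('b') with pos 4 ('n'): MISMATCH
  Compare pos 2 ('k') with pos 3 ('i'): MISMATCH
Result: not a palindrome

0


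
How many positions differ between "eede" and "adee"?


Comparing "eede" and "adee" position by position:
  Position 0: 'e' vs 'a' => DIFFER
  Position 1: 'e' vs 'd' => DIFFER
  Position 2: 'd' vs 'e' => DIFFER
  Position 3: 'e' vs 'e' => same
Positions that differ: 3

3


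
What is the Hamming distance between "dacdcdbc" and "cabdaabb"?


Comparing "dacdcdbc" and "cabdaabb" position by position:
  Position 0: 'd' vs 'c' => differ
  Position 1: 'a' vs 'a' => same
  Position 2: 'c' vs 'b' => differ
  Position 3: 'd' vs 'd' => same
  Position 4: 'c' vs 'a' => differ
  Position 5: 'd' vs 'a' => differ
  Position 6: 'b' vs 'b' => same
  Position 7: 'c' vs 'b' => differ
Total differences (Hamming distance): 5

5


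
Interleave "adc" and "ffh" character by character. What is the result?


Interleaving "adc" and "ffh":
  Position 0: 'a' from first, 'f' from second => "af"
  Position 1: 'd' from first, 'f' from second => "df"
  Position 2: 'c' from first, 'h' from second => "ch"
Result: afdfch

afdfch


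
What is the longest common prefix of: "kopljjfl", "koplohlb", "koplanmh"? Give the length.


Words: kopljjfl, koplohlb, koplanmh
  Position 0: all 'k' => match
  Position 1: all 'o' => match
  Position 2: all 'p' => match
  Position 3: all 'l' => match
  Position 4: ('j', 'o', 'a') => mismatch, stop
LCP = "kopl" (length 4)

4


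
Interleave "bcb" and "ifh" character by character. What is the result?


Interleaving "bcb" and "ifh":
  Position 0: 'b' from first, 'i' from second => "bi"
  Position 1: 'c' from first, 'f' from second => "cf"
  Position 2: 'b' from first, 'h' from second => "bh"
Result: bicfbh

bicfbh


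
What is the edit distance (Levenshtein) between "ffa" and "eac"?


Computing edit distance: "ffa" -> "eac"
DP table:
           e    a    c
      0    1    2    3
  f   1    1    2    3
  f   2    2    2    3
  a   3    3    2    3
Edit distance = dp[3][3] = 3

3


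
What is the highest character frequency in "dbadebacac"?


Input: dbadebacac
Character counts:
  'a': 3
  'b': 2
  'c': 2
  'd': 2
  'e': 1
Maximum frequency: 3

3


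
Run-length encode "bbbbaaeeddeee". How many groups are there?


Input: bbbbaaeeddeee
Scanning for consecutive runs:
  Group 1: 'b' x 4 (positions 0-3)
  Group 2: 'a' x 2 (positions 4-5)
  Group 3: 'e' x 2 (positions 6-7)
  Group 4: 'd' x 2 (positions 8-9)
  Group 5: 'e' x 3 (positions 10-12)
Total groups: 5

5


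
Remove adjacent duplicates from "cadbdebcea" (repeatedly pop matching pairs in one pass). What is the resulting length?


Input: cadbdebcea
Stack-based adjacent duplicate removal:
  Read 'c': push. Stack: c
  Read 'a': push. Stack: ca
  Read 'd': push. Stack: cad
  Read 'b': push. Stack: cadb
  Read 'd': push. Stack: cadbd
  Read 'e': push. Stack: cadbde
  Read 'b': push. Stack: cadbdeb
  Read 'c': push. Stack: cadbdebc
  Read 'e': push. Stack: cadbdebce
  Read 'a': push. Stack: cadbdebcea
Final stack: "cadbdebcea" (length 10)

10


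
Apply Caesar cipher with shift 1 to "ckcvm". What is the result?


Caesar cipher: shift "ckcvm" by 1
  'c' (pos 2) + 1 = pos 3 = 'd'
  'k' (pos 10) + 1 = pos 11 = 'l'
  'c' (pos 2) + 1 = pos 3 = 'd'
  'v' (pos 21) + 1 = pos 22 = 'w'
  'm' (pos 12) + 1 = pos 13 = 'n'
Result: dldwn

dldwn


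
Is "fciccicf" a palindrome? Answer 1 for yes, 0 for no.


Input: fciccicf
Reversed: fciccicf
  Compare pos 0 ('f') with pos 7 ('f'): match
  Compare pos 1 ('c') with pos 6 ('c'): match
  Compare pos 2 ('i') with pos 5 ('i'): match
  Compare pos 3 ('c') with pos 4 ('c'): match
Result: palindrome

1


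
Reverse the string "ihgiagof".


Input: ihgiagof
Reading characters right to left:
  Position 7: 'f'
  Position 6: 'o'
  Position 5: 'g'
  Position 4: 'a'
  Position 3: 'i'
  Position 2: 'g'
  Position 1: 'h'
  Position 0: 'i'
Reversed: fogaighi

fogaighi


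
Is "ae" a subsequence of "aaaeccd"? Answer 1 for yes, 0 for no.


Check if "ae" is a subsequence of "aaaeccd"
Greedy scan:
  Position 0 ('a'): matches sub[0] = 'a'
  Position 1 ('a'): no match needed
  Position 2 ('a'): no match needed
  Position 3 ('e'): matches sub[1] = 'e'
  Position 4 ('c'): no match needed
  Position 5 ('c'): no match needed
  Position 6 ('d'): no match needed
All 2 characters matched => is a subsequence

1


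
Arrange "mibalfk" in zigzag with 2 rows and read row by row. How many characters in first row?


Zigzag "mibalfk" into 2 rows:
Placing characters:
  'm' => row 0
  'i' => row 1
  'b' => row 0
  'a' => row 1
  'l' => row 0
  'f' => row 1
  'k' => row 0
Rows:
  Row 0: "mblk"
  Row 1: "iaf"
First row length: 4

4


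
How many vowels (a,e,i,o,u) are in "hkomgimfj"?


Input: hkomgimfj
Checking each character:
  'h' at position 0: consonant
  'k' at position 1: consonant
  'o' at position 2: vowel (running total: 1)
  'm' at position 3: consonant
  'g' at position 4: consonant
  'i' at position 5: vowel (running total: 2)
  'm' at position 6: consonant
  'f' at position 7: consonant
  'j' at position 8: consonant
Total vowels: 2

2


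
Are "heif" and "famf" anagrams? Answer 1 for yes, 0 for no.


Strings: "heif", "famf"
Sorted first:  efhi
Sorted second: affm
Differ at position 0: 'e' vs 'a' => not anagrams

0


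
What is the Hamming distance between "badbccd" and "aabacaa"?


Comparing "badbccd" and "aabacaa" position by position:
  Position 0: 'b' vs 'a' => differ
  Position 1: 'a' vs 'a' => same
  Position 2: 'd' vs 'b' => differ
  Position 3: 'b' vs 'a' => differ
  Position 4: 'c' vs 'c' => same
  Position 5: 'c' vs 'a' => differ
  Position 6: 'd' vs 'a' => differ
Total differences (Hamming distance): 5

5
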